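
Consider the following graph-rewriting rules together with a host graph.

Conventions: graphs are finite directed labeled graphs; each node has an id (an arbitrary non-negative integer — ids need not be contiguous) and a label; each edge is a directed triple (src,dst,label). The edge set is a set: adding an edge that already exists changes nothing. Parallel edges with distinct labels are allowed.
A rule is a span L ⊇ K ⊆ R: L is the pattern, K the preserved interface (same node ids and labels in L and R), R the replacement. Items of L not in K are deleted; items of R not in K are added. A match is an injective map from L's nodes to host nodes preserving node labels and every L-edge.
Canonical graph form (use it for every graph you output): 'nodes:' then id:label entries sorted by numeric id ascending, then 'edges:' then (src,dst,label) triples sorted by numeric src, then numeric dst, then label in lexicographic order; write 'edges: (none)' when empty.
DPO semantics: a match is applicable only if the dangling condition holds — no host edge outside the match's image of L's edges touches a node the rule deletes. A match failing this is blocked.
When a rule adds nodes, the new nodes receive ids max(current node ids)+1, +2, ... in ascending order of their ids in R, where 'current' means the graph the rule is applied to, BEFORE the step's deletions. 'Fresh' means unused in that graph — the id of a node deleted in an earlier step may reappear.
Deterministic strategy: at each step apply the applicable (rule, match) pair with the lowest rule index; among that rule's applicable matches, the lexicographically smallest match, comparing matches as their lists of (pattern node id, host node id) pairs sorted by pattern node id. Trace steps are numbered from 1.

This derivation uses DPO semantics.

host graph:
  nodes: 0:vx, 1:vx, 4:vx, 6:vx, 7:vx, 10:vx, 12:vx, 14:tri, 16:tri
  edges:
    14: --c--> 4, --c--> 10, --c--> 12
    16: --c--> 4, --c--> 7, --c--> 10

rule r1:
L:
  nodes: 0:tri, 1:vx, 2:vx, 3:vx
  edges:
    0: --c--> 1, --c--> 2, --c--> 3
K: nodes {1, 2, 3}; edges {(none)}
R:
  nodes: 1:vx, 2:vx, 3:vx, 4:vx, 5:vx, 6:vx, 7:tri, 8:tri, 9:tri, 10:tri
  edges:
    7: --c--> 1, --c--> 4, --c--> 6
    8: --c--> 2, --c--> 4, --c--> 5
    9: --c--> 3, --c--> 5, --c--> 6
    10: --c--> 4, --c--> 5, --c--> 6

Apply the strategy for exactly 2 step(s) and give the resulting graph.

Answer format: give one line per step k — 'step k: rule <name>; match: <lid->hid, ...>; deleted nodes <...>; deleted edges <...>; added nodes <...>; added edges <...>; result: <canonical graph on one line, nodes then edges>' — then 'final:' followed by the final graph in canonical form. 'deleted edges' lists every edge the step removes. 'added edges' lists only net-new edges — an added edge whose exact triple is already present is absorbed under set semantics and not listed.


step 1: rule r1; match: 0->14, 1->4, 2->10, 3->12; deleted nodes 14; deleted edges (14,4,c); (14,10,c); (14,12,c); added nodes 17, 18, 19, 20, 21, 22, 23; added edges (20,4,c); (20,17,c); (20,19,c); (21,10,c); (21,17,c); (21,18,c); (22,12,c); (22,18,c); (22,19,c); (23,17,c); (23,18,c); (23,19,c); result: nodes: 0:vx, 1:vx, 4:vx, 6:vx, 7:vx, 10:vx, 12:vx, 16:tri, 17:vx, 18:vx, 19:vx, 20:tri, 21:tri, 22:tri, 23:tri edges: (16,4,c); (16,7,c); (16,10,c); (20,4,c); (20,17,c); (20,19,c); (21,10,c); (21,17,c); (21,18,c); (22,12,c); (22,18,c); (22,19,c); (23,17,c); (23,18,c); (23,19,c)
step 2: rule r1; match: 0->16, 1->4, 2->7, 3->10; deleted nodes 16; deleted edges (16,4,c); (16,7,c); (16,10,c); added nodes 24, 25, 26, 27, 28, 29, 30; added edges (27,4,c); (27,24,c); (27,26,c); (28,7,c); (28,24,c); (28,25,c); (29,10,c); (29,25,c); (29,26,c); (30,24,c); (30,25,c); (30,26,c); result: nodes: 0:vx, 1:vx, 4:vx, 6:vx, 7:vx, 10:vx, 12:vx, 17:vx, 18:vx, 19:vx, 20:tri, 21:tri, 22:tri, 23:tri, 24:vx, 25:vx, 26:vx, 27:tri, 28:tri, 29:tri, 30:tri edges: (20,4,c); (20,17,c); (20,19,c); (21,10,c); (21,17,c); (21,18,c); (22,12,c); (22,18,c); (22,19,c); (23,17,c); (23,18,c); (23,19,c); (27,4,c); (27,24,c); (27,26,c); (28,7,c); (28,24,c); (28,25,c); (29,10,c); (29,25,c); (29,26,c); (30,24,c); (30,25,c); (30,26,c)
final:
nodes: 0:vx, 1:vx, 4:vx, 6:vx, 7:vx, 10:vx, 12:vx, 17:vx, 18:vx, 19:vx, 20:tri, 21:tri, 22:tri, 23:tri, 24:vx, 25:vx, 26:vx, 27:tri, 28:tri, 29:tri, 30:tri
edges: (20,4,c); (20,17,c); (20,19,c); (21,10,c); (21,17,c); (21,18,c); (22,12,c); (22,18,c); (22,19,c); (23,17,c); (23,18,c); (23,19,c); (27,4,c); (27,24,c); (27,26,c); (28,7,c); (28,24,c); (28,25,c); (29,10,c); (29,25,c); (29,26,c); (30,24,c); (30,25,c); (30,26,c)


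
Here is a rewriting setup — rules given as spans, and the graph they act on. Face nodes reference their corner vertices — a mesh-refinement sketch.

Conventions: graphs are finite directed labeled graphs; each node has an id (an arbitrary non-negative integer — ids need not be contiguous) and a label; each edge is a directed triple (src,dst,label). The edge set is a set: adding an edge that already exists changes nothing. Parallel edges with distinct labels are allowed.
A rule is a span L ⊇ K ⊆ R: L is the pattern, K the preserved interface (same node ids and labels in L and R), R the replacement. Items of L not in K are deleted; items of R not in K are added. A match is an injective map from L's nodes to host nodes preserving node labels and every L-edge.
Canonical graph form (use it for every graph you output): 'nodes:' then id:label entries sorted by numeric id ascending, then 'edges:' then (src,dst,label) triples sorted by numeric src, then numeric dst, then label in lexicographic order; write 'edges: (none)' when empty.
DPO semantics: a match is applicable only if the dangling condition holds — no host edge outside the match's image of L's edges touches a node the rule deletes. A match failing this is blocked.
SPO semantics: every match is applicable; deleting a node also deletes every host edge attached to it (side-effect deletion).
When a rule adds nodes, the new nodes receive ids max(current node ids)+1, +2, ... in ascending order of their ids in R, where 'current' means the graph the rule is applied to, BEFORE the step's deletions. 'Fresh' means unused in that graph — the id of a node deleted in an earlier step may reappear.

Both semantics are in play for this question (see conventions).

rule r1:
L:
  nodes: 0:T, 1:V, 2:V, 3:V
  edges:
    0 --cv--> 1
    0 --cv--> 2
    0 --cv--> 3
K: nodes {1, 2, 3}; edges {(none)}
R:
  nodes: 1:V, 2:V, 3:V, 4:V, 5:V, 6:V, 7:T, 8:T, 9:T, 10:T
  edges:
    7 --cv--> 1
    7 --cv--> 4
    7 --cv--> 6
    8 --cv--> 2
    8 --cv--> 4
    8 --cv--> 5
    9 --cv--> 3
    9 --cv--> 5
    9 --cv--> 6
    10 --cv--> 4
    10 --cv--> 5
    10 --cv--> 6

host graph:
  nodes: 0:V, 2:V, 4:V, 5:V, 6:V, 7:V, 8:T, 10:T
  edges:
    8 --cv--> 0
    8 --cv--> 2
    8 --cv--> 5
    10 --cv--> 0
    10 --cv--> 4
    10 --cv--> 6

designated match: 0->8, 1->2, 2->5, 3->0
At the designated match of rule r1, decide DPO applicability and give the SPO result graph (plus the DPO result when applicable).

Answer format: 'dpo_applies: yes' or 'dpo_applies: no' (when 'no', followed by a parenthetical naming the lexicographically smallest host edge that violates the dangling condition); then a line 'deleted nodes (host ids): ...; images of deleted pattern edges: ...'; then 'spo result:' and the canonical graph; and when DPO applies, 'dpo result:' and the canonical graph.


dpo_applies: yes
deleted nodes (host ids): 8; images of deleted pattern edges: (8,0,cv); (8,2,cv); (8,5,cv)
spo result:
nodes: 0:V, 2:V, 4:V, 5:V, 6:V, 7:V, 10:T, 11:V, 12:V, 13:V, 14:T, 15:T, 16:T, 17:T
edges: (10,0,cv); (10,4,cv); (10,6,cv); (14,2,cv); (14,11,cv); (14,13,cv); (15,5,cv); (15,11,cv); (15,12,cv); (16,0,cv); (16,12,cv); (16,13,cv); (17,11,cv); (17,12,cv); (17,13,cv)
dpo result:
nodes: 0:V, 2:V, 4:V, 5:V, 6:V, 7:V, 10:T, 11:V, 12:V, 13:V, 14:T, 15:T, 16:T, 17:T
edges: (10,0,cv); (10,4,cv); (10,6,cv); (14,2,cv); (14,11,cv); (14,13,cv); (15,5,cv); (15,11,cv); (15,12,cv); (16,0,cv); (16,12,cv); (16,13,cv); (17,11,cv); (17,12,cv); (17,13,cv)


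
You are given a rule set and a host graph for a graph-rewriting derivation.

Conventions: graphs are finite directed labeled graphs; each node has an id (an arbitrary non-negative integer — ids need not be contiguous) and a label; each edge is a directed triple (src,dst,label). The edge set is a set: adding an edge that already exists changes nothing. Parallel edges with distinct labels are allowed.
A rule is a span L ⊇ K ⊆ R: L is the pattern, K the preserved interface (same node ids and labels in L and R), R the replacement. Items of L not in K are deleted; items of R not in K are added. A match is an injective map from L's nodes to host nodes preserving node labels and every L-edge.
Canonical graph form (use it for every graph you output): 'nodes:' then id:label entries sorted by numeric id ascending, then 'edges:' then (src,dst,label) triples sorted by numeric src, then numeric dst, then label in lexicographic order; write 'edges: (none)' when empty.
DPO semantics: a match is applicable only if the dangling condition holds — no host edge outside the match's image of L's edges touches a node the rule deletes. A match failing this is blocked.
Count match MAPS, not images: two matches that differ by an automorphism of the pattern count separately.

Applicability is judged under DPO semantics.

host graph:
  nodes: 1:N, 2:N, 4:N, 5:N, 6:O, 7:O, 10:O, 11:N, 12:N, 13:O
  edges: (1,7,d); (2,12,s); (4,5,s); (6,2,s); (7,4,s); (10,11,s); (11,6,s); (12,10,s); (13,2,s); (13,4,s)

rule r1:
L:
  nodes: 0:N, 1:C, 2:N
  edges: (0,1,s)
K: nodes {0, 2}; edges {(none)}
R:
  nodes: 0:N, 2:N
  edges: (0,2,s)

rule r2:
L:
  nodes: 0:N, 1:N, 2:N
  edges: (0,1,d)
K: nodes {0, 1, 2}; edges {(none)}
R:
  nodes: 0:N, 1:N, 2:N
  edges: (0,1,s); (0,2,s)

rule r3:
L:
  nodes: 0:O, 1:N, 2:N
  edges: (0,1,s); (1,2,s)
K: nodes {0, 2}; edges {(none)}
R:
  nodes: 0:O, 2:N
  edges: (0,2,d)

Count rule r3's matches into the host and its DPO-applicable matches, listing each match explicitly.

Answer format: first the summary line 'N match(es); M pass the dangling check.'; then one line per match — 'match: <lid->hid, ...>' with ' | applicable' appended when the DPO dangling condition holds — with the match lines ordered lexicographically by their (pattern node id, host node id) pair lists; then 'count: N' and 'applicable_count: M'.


4 match(es); 0 pass the dangling check.
match: 0->6, 1->2, 2->12
match: 0->7, 1->4, 2->5
match: 0->13, 1->2, 2->12
match: 0->13, 1->4, 2->5
count: 4
applicable_count: 0


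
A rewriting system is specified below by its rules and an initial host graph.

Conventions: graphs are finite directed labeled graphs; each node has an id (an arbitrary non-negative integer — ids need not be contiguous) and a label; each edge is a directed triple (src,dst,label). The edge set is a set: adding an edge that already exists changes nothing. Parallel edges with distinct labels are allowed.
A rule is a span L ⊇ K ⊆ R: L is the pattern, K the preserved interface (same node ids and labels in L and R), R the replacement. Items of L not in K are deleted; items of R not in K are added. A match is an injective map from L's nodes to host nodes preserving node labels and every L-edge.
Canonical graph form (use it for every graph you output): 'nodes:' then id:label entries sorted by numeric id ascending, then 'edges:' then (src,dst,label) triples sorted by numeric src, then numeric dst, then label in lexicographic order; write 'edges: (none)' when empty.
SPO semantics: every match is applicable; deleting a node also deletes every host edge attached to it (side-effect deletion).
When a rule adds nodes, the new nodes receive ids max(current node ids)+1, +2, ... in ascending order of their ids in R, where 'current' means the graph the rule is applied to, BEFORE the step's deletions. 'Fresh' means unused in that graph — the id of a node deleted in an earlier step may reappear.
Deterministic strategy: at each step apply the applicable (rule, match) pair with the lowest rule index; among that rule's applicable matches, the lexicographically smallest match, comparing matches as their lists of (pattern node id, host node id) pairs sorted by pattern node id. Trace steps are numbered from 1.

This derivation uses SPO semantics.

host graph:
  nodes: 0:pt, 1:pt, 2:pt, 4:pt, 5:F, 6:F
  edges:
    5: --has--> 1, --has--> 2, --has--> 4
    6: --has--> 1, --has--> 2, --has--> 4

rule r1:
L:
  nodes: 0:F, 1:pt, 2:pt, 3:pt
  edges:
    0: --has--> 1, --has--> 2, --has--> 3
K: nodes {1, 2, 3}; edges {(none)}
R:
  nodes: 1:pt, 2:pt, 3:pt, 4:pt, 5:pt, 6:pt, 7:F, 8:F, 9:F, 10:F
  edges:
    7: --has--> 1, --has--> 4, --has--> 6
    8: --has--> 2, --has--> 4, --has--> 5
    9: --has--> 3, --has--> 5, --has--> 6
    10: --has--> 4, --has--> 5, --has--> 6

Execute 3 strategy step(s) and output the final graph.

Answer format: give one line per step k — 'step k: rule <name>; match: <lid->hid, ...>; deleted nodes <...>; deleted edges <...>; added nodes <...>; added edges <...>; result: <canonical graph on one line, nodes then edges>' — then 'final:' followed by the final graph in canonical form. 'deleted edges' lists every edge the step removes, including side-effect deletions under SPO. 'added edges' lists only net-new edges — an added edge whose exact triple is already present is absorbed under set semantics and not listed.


step 1: rule r1; match: 0->5, 1->1, 2->2, 3->4; deleted nodes 5; deleted edges (5,1,has); (5,2,has); (5,4,has); added nodes 7, 8, 9, 10, 11, 12, 13; added edges (10,1,has); (10,7,has); (10,9,has); (11,2,has); (11,7,has); (11,8,has); (12,4,has); (12,8,has); (12,9,has); (13,7,has); (13,8,has); (13,9,has); result: nodes: 0:pt, 1:pt, 2:pt, 4:pt, 6:F, 7:pt, 8:pt, 9:pt, 10:F, 11:F, 12:F, 13:F edges: (6,1,has); (6,2,has); (6,4,has); (10,1,has); (10,7,has); (10,9,has); (11,2,has); (11,7,has); (11,8,has); (12,4,has); (12,8,has); (12,9,has); (13,7,has); (13,8,has); (13,9,has)
step 2: rule r1; match: 0->6, 1->1, 2->2, 3->4; deleted nodes 6; deleted edges (6,1,has); (6,2,has); (6,4,has); added nodes 14, 15, 16, 17, 18, 19, 20; added edges (17,1,has); (17,14,has); (17,16,has); (18,2,has); (18,14,has); (18,15,has); (19,4,has); (19,15,has); (19,16,has); (20,14,has); (20,15,has); (20,16,has); result: nodes: 0:pt, 1:pt, 2:pt, 4:pt, 7:pt, 8:pt, 9:pt, 10:F, 11:F, 12:F, 13:F, 14:pt, 15:pt, 16:pt, 17:F, 18:F, 19:F, 20:F edges: (10,1,has); (10,7,has); (10,9,has); (11,2,has); (11,7,has); (11,8,has); (12,4,has); (12,8,has); (12,9,has); (13,7,has); (13,8,has); (13,9,has); (17,1,has); (17,14,has); (17,16,has); (18,2,has); (18,14,has); (18,15,has); (19,4,has); (19,15,has); (19,16,has); (20,14,has); (20,15,has); (20,16,has)
step 3: rule r1; match: 0->10, 1->1, 2->7, 3->9; deleted nodes 10; deleted edges (10,1,has); (10,7,has); (10,9,has); added nodes 21, 22, 23, 24, 25, 26, 27; added edges (24,1,has); (24,21,has); (24,23,has); (25,7,has); (25,21,has); (25,22,has); (26,9,has); (26,22,has); (26,23,has); (27,21,has); (27,22,has); (27,23,has); result: nodes: 0:pt, 1:pt, 2:pt, 4:pt, 7:pt, 8:pt, 9:pt, 11:F, 12:F, 13:F, 14:pt, 15:pt, 16:pt, 17:F, 18:F, 19:F, 20:F, 21:pt, 22:pt, 23:pt, 24:F, 25:F, 26:F, 27:F edges: (11,2,has); (11,7,has); (11,8,has); (12,4,has); (12,8,has); (12,9,has); (13,7,has); (13,8,has); (13,9,has); (17,1,has); (17,14,has); (17,16,has); (18,2,has); (18,14,has); (18,15,has); (19,4,has); (19,15,has); (19,16,has); (20,14,has); (20,15,has); (20,16,has); (24,1,has); (24,21,has); (24,23,has); (25,7,has); (25,21,has); (25,22,has); (26,9,has); (26,22,has); (26,23,has); (27,21,has); (27,22,has); (27,23,has)
final:
nodes: 0:pt, 1:pt, 2:pt, 4:pt, 7:pt, 8:pt, 9:pt, 11:F, 12:F, 13:F, 14:pt, 15:pt, 16:pt, 17:F, 18:F, 19:F, 20:F, 21:pt, 22:pt, 23:pt, 24:F, 25:F, 26:F, 27:F
edges: (11,2,has); (11,7,has); (11,8,has); (12,4,has); (12,8,has); (12,9,has); (13,7,has); (13,8,has); (13,9,has); (17,1,has); (17,14,has); (17,16,has); (18,2,has); (18,14,has); (18,15,has); (19,4,has); (19,15,has); (19,16,has); (20,14,has); (20,15,has); (20,16,has); (24,1,has); (24,21,has); (24,23,has); (25,7,has); (25,21,has); (25,22,has); (26,9,has); (26,22,has); (26,23,has); (27,21,has); (27,22,has); (27,23,has)


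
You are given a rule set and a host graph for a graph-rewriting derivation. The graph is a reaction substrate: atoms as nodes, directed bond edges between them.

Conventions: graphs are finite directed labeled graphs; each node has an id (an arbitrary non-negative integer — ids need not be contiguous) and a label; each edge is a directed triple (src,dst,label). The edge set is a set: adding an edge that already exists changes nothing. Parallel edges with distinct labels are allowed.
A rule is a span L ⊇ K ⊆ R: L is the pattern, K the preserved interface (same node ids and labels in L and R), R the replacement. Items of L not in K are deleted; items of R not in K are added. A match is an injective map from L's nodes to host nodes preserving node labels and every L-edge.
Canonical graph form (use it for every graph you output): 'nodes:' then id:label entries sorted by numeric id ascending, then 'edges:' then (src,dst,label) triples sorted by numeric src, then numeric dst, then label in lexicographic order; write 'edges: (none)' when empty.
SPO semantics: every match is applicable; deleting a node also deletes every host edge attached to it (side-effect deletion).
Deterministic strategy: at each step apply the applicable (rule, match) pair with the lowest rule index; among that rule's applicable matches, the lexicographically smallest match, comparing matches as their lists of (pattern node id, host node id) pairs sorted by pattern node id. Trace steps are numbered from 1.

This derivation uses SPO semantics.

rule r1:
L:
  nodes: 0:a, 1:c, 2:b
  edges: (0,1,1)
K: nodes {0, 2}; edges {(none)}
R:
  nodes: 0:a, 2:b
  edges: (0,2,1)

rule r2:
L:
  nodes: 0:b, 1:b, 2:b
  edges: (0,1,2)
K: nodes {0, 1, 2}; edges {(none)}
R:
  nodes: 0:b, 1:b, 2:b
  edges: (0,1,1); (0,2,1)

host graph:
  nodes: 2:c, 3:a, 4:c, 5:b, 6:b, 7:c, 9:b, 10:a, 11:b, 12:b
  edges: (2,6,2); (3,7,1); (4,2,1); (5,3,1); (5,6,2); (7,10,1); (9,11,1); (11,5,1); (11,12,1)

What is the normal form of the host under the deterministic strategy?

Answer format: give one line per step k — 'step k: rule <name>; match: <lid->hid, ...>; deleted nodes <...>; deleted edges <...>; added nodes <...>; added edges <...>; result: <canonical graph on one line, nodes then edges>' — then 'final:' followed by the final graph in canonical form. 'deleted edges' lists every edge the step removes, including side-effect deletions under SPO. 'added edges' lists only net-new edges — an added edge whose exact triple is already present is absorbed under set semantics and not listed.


step 1: rule r1; match: 0->3, 1->7, 2->5; deleted nodes 7; deleted edges (3,7,1); (7,10,1); added nodes (none); added edges (3,5,1); result: nodes: 2:c, 3:a, 4:c, 5:b, 6:b, 9:b, 10:a, 11:b, 12:b edges: (2,6,2); (3,5,1); (4,2,1); (5,3,1); (5,6,2); (9,11,1); (11,5,1); (11,12,1)
step 2: rule r2; match: 0->5, 1->6, 2->9; deleted nodes (none); deleted edges (5,6,2); added nodes (none); added edges (5,6,1); (5,9,1); result: nodes: 2:c, 3:a, 4:c, 5:b, 6:b, 9:b, 10:a, 11:b, 12:b edges: (2,6,2); (3,5,1); (4,2,1); (5,3,1); (5,6,1); (5,9,1); (9,11,1); (11,5,1); (11,12,1)
final:
nodes: 2:c, 3:a, 4:c, 5:b, 6:b, 9:b, 10:a, 11:b, 12:b
edges: (2,6,2); (3,5,1); (4,2,1); (5,3,1); (5,6,1); (5,9,1); (9,11,1); (11,5,1); (11,12,1)


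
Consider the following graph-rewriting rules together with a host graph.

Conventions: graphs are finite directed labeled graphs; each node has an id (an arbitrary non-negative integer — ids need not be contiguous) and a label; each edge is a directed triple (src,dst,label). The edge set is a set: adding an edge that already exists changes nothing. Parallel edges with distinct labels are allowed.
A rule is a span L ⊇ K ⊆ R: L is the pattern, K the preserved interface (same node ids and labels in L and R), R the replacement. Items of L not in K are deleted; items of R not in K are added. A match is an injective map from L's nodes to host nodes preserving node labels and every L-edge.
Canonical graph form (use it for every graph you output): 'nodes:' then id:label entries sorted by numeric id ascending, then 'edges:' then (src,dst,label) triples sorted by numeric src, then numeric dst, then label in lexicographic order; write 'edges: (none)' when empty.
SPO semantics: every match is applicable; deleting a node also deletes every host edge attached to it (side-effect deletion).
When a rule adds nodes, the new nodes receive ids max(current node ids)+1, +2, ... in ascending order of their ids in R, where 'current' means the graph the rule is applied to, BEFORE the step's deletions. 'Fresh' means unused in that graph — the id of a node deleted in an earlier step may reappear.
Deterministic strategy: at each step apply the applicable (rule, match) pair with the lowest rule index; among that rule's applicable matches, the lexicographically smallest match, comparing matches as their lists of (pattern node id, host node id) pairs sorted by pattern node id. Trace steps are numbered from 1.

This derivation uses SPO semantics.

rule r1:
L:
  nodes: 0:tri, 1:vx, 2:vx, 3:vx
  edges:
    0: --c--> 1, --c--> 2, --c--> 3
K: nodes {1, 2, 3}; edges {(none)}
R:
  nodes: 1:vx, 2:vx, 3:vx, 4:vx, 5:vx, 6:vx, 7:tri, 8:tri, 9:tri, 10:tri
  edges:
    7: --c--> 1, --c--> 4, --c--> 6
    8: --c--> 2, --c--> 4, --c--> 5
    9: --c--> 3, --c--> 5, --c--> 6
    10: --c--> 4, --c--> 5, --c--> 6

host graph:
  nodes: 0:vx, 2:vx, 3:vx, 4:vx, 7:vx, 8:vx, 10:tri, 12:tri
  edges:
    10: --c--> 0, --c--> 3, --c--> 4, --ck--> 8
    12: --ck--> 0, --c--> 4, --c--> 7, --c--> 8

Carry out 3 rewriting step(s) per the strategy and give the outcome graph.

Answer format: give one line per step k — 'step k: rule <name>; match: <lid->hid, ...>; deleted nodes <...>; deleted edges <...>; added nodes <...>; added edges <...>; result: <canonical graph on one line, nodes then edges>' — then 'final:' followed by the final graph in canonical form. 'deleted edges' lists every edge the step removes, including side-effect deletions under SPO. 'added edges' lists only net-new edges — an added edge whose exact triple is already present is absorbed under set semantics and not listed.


step 1: rule r1; match: 0->10, 1->0, 2->3, 3->4; deleted nodes 10; deleted edges (10,0,c); (10,3,c); (10,4,c); (10,8,ck); added nodes 13, 14, 15, 16, 17, 18, 19; added edges (16,0,c); (16,13,c); (16,15,c); (17,3,c); (17,13,c); (17,14,c); (18,4,c); (18,14,c); (18,15,c); (19,13,c); (19,14,c); (19,15,c); result: nodes: 0:vx, 2:vx, 3:vx, 4:vx, 7:vx, 8:vx, 12:tri, 13:vx, 14:vx, 15:vx, 16:tri, 17:tri, 18:tri, 19:tri edges: (12,0,ck); (12,4,c); (12,7,c); (12,8,c); (16,0,c); (16,13,c); (16,15,c); (17,3,c); (17,13,c); (17,14,c); (18,4,c); (18,14,c); (18,15,c); (19,13,c); (19,14,c); (19,15,c)
step 2: rule r1; match: 0->12, 1->4, 2->7, 3->8; deleted nodes 12; deleted edges (12,0,ck); (12,4,c); (12,7,c); (12,8,c); added nodes 20, 21, 22, 23, 24, 25, 26; added edges (23,4,c); (23,20,c); (23,22,c); (24,7,c); (24,20,c); (24,21,c); (25,8,c); (25,21,c); (25,22,c); (26,20,c); (26,21,c); (26,22,c); result: nodes: 0:vx, 2:vx, 3:vx, 4:vx, 7:vx, 8:vx, 13:vx, 14:vx, 15:vx, 16:tri, 17:tri, 18:tri, 19:tri, 20:vx, 21:vx, 22:vx, 23:tri, 24:tri, 25:tri, 26:tri edges: (16,0,c); (16,13,c); (16,15,c); (17,3,c); (17,13,c); (17,14,c); (18,4,c); (18,14,c); (18,15,c); (19,13,c); (19,14,c); (19,15,c); (23,4,c); (23,20,c); (23,22,c); (24,7,c); (24,20,c); (24,21,c); (25,8,c); (25,21,c); (25,22,c); (26,20,c); (26,21,c); (26,22,c)
step 3: rule r1; match: 0->16, 1->0, 2->13, 3->15; deleted nodes 16; deleted edges (16,0,c); (16,13,c); (16,15,c); added nodes 27, 28, 29, 30, 31, 32, 33; added edges (30,0,c); (30,27,c); (30,29,c); (31,13,c); (31,27,c); (31,28,c); (32,15,c); (32,28,c); (32,29,c); (33,27,c); (33,28,c); (33,29,c); result: nodes: 0:vx, 2:vx, 3:vx, 4:vx, 7:vx, 8:vx, 13:vx, 14:vx, 15:vx, 17:tri, 18:tri, 19:tri, 20:vx, 21:vx, 22:vx, 23:tri, 24:tri, 25:tri, 26:tri, 27:vx, 28:vx, 29:vx, 30:tri, 31:tri, 32:tri, 33:tri edges: (17,3,c); (17,13,c); (17,14,c); (18,4,c); (18,14,c); (18,15,c); (19,13,c); (19,14,c); (19,15,c); (23,4,c); (23,20,c); (23,22,c); (24,7,c); (24,20,c); (24,21,c); (25,8,c); (25,21,c); (25,22,c); (26,20,c); (26,21,c); (26,22,c); (30,0,c); (30,27,c); (30,29,c); (31,13,c); (31,27,c); (31,28,c); (32,15,c); (32,28,c); (32,29,c); (33,27,c); (33,28,c); (33,29,c)
final:
nodes: 0:vx, 2:vx, 3:vx, 4:vx, 7:vx, 8:vx, 13:vx, 14:vx, 15:vx, 17:tri, 18:tri, 19:tri, 20:vx, 21:vx, 22:vx, 23:tri, 24:tri, 25:tri, 26:tri, 27:vx, 28:vx, 29:vx, 30:tri, 31:tri, 32:tri, 33:tri
edges: (17,3,c); (17,13,c); (17,14,c); (18,4,c); (18,14,c); (18,15,c); (19,13,c); (19,14,c); (19,15,c); (23,4,c); (23,20,c); (23,22,c); (24,7,c); (24,20,c); (24,21,c); (25,8,c); (25,21,c); (25,22,c); (26,20,c); (26,21,c); (26,22,c); (30,0,c); (30,27,c); (30,29,c); (31,13,c); (31,27,c); (31,28,c); (32,15,c); (32,28,c); (32,29,c); (33,27,c); (33,28,c); (33,29,c)


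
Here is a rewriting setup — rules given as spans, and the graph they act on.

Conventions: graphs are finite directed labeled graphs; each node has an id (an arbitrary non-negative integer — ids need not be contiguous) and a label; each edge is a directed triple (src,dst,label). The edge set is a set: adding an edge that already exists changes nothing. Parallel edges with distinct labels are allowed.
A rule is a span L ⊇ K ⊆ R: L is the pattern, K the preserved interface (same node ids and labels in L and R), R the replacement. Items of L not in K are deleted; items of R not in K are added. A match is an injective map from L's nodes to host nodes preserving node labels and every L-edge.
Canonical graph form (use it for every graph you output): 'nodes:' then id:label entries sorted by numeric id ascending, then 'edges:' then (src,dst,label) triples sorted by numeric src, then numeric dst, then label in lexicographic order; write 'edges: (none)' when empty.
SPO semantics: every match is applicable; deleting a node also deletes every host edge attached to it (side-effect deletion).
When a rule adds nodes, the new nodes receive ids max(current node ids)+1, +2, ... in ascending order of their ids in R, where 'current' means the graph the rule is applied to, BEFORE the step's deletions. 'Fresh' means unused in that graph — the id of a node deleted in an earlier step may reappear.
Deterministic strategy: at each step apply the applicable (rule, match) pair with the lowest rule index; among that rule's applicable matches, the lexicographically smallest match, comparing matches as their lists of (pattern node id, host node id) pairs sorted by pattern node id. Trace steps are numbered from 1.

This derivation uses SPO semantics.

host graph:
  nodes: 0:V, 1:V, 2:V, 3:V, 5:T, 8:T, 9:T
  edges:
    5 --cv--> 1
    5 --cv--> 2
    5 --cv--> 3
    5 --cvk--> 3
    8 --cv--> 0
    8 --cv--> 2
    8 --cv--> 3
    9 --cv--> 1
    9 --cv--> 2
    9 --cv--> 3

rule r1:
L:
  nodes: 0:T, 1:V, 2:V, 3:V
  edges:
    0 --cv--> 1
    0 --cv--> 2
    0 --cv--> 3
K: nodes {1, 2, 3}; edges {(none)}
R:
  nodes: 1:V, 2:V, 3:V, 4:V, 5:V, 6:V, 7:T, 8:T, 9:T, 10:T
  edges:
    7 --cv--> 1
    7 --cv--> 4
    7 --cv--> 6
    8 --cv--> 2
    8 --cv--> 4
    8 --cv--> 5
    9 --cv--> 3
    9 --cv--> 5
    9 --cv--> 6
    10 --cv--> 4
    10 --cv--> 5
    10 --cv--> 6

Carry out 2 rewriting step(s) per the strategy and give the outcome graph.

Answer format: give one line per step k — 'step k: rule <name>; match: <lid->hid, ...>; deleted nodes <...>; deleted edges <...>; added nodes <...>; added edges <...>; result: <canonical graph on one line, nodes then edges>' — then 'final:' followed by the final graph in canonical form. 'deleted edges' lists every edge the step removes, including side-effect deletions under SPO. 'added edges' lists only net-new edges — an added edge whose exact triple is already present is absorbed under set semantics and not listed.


step 1: rule r1; match: 0->5, 1->1, 2->2, 3->3; deleted nodes 5; deleted edges (5,1,cv); (5,2,cv); (5,3,cv); (5,3,cvk); added nodes 10, 11, 12, 13, 14, 15, 16; added edges (13,1,cv); (13,10,cv); (13,12,cv); (14,2,cv); (14,10,cv); (14,11,cv); (15,3,cv); (15,11,cv); (15,12,cv); (16,10,cv); (16,11,cv); (16,12,cv); result: nodes: 0:V, 1:V, 2:V, 3:V, 8:T, 9:T, 10:V, 11:V, 12:V, 13:T, 14:T, 15:T, 16:T edges: (8,0,cv); (8,2,cv); (8,3,cv); (9,1,cv); (9,2,cv); (9,3,cv); (13,1,cv); (13,10,cv); (13,12,cv); (14,2,cv); (14,10,cv); (14,11,cv); (15,3,cv); (15,11,cv); (15,12,cv); (16,10,cv); (16,11,cv); (16,12,cv)
step 2: rule r1; match: 0->8, 1->0, 2->2, 3->3; deleted nodes 8; deleted edges (8,0,cv); (8,2,cv); (8,3,cv); added nodes 17, 18, 19, 20, 21, 22, 23; added edges (20,0,cv); (20,17,cv); (20,19,cv); (21,2,cv); (21,17,cv); (21,18,cv); (22,3,cv); (22,18,cv); (22,19,cv); (23,17,cv); (23,18,cv); (23,19,cv); result: nodes: 0:V, 1:V, 2:V, 3:V, 9:T, 10:V, 11:V, 12:V, 13:T, 14:T, 15:T, 16:T, 17:V, 18:V, 19:V, 20:T, 21:T, 22:T, 23:T edges: (9,1,cv); (9,2,cv); (9,3,cv); (13,1,cv); (13,10,cv); (13,12,cv); (14,2,cv); (14,10,cv); (14,11,cv); (15,3,cv); (15,11,cv); (15,12,cv); (16,10,cv); (16,11,cv); (16,12,cv); (20,0,cv); (20,17,cv); (20,19,cv); (21,2,cv); (21,17,cv); (21,18,cv); (22,3,cv); (22,18,cv); (22,19,cv); (23,17,cv); (23,18,cv); (23,19,cv)
final:
nodes: 0:V, 1:V, 2:V, 3:V, 9:T, 10:V, 11:V, 12:V, 13:T, 14:T, 15:T, 16:T, 17:V, 18:V, 19:V, 20:T, 21:T, 22:T, 23:T
edges: (9,1,cv); (9,2,cv); (9,3,cv); (13,1,cv); (13,10,cv); (13,12,cv); (14,2,cv); (14,10,cv); (14,11,cv); (15,3,cv); (15,11,cv); (15,12,cv); (16,10,cv); (16,11,cv); (16,12,cv); (20,0,cv); (20,17,cv); (20,19,cv); (21,2,cv); (21,17,cv); (21,18,cv); (22,3,cv); (22,18,cv); (22,19,cv); (23,17,cv); (23,18,cv); (23,19,cv)


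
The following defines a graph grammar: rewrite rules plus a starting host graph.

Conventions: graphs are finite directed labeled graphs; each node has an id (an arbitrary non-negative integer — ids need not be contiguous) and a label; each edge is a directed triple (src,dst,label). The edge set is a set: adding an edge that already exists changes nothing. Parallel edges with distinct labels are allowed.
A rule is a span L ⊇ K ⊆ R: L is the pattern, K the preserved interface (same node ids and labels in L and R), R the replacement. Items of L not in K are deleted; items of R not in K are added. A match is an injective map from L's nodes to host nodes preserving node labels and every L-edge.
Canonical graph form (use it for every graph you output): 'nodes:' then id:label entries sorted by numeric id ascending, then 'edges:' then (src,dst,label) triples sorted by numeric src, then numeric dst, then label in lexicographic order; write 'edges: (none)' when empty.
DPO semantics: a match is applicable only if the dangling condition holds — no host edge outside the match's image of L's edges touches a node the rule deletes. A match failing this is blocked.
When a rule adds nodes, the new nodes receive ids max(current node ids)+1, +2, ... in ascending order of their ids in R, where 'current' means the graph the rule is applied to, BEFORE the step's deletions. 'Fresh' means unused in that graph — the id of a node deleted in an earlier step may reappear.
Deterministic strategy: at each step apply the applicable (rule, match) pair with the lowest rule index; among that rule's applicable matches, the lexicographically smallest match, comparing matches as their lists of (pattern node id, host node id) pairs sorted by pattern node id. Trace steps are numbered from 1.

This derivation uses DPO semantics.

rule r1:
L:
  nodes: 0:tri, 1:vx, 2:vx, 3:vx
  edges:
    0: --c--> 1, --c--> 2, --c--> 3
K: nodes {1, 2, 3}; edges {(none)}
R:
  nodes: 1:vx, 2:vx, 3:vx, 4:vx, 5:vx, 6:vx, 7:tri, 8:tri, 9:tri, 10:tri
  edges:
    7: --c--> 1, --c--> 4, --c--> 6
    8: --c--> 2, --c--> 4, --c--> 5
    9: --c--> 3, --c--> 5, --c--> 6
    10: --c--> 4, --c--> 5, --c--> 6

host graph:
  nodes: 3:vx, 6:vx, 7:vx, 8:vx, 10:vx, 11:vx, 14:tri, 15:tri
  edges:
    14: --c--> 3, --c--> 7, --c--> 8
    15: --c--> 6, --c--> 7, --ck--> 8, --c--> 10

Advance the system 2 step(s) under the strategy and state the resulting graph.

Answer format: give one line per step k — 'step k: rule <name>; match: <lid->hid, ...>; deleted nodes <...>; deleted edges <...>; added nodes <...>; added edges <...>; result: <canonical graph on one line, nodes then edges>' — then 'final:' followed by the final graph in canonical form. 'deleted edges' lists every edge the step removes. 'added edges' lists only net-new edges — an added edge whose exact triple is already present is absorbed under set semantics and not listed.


step 1: rule r1; match: 0->14, 1->3, 2->7, 3->8; deleted nodes 14; deleted edges (14,3,c); (14,7,c); (14,8,c); added nodes 16, 17, 18, 19, 20, 21, 22; added edges (19,3,c); (19,16,c); (19,18,c); (20,7,c); (20,16,c); (20,17,c); (21,8,c); (21,17,c); (21,18,c); (22,16,c); (22,17,c); (22,18,c); result: nodes: 3:vx, 6:vx, 7:vx, 8:vx, 10:vx, 11:vx, 15:tri, 16:vx, 17:vx, 18:vx, 19:tri, 20:tri, 21:tri, 22:tri edges: (15,6,c); (15,7,c); (15,8,ck); (15,10,c); (19,3,c); (19,16,c); (19,18,c); (20,7,c); (20,16,c); (20,17,c); (21,8,c); (21,17,c); (21,18,c); (22,16,c); (22,17,c); (22,18,c)
step 2: rule r1; match: 0->19, 1->3, 2->16, 3->18; deleted nodes 19; deleted edges (19,3,c); (19,16,c); (19,18,c); added nodes 23, 24, 25, 26, 27, 28, 29; added edges (26,3,c); (26,23,c); (26,25,c); (27,16,c); (27,23,c); (27,24,c); (28,18,c); (28,24,c); (28,25,c); (29,23,c); (29,24,c); (29,25,c); result: nodes: 3:vx, 6:vx, 7:vx, 8:vx, 10:vx, 11:vx, 15:tri, 16:vx, 17:vx, 18:vx, 20:tri, 21:tri, 22:tri, 23:vx, 24:vx, 25:vx, 26:tri, 27:tri, 28:tri, 29:tri edges: (15,6,c); (15,7,c); (15,8,ck); (15,10,c); (20,7,c); (20,16,c); (20,17,c); (21,8,c); (21,17,c); (21,18,c); (22,16,c); (22,17,c); (22,18,c); (26,3,c); (26,23,c); (26,25,c); (27,16,c); (27,23,c); (27,24,c); (28,18,c); (28,24,c); (28,25,c); (29,23,c); (29,24,c); (29,25,c)
final:
nodes: 3:vx, 6:vx, 7:vx, 8:vx, 10:vx, 11:vx, 15:tri, 16:vx, 17:vx, 18:vx, 20:tri, 21:tri, 22:tri, 23:vx, 24:vx, 25:vx, 26:tri, 27:tri, 28:tri, 29:tri
edges: (15,6,c); (15,7,c); (15,8,ck); (15,10,c); (20,7,c); (20,16,c); (20,17,c); (21,8,c); (21,17,c); (21,18,c); (22,16,c); (22,17,c); (22,18,c); (26,3,c); (26,23,c); (26,25,c); (27,16,c); (27,23,c); (27,24,c); (28,18,c); (28,24,c); (28,25,c); (29,23,c); (29,24,c); (29,25,c)


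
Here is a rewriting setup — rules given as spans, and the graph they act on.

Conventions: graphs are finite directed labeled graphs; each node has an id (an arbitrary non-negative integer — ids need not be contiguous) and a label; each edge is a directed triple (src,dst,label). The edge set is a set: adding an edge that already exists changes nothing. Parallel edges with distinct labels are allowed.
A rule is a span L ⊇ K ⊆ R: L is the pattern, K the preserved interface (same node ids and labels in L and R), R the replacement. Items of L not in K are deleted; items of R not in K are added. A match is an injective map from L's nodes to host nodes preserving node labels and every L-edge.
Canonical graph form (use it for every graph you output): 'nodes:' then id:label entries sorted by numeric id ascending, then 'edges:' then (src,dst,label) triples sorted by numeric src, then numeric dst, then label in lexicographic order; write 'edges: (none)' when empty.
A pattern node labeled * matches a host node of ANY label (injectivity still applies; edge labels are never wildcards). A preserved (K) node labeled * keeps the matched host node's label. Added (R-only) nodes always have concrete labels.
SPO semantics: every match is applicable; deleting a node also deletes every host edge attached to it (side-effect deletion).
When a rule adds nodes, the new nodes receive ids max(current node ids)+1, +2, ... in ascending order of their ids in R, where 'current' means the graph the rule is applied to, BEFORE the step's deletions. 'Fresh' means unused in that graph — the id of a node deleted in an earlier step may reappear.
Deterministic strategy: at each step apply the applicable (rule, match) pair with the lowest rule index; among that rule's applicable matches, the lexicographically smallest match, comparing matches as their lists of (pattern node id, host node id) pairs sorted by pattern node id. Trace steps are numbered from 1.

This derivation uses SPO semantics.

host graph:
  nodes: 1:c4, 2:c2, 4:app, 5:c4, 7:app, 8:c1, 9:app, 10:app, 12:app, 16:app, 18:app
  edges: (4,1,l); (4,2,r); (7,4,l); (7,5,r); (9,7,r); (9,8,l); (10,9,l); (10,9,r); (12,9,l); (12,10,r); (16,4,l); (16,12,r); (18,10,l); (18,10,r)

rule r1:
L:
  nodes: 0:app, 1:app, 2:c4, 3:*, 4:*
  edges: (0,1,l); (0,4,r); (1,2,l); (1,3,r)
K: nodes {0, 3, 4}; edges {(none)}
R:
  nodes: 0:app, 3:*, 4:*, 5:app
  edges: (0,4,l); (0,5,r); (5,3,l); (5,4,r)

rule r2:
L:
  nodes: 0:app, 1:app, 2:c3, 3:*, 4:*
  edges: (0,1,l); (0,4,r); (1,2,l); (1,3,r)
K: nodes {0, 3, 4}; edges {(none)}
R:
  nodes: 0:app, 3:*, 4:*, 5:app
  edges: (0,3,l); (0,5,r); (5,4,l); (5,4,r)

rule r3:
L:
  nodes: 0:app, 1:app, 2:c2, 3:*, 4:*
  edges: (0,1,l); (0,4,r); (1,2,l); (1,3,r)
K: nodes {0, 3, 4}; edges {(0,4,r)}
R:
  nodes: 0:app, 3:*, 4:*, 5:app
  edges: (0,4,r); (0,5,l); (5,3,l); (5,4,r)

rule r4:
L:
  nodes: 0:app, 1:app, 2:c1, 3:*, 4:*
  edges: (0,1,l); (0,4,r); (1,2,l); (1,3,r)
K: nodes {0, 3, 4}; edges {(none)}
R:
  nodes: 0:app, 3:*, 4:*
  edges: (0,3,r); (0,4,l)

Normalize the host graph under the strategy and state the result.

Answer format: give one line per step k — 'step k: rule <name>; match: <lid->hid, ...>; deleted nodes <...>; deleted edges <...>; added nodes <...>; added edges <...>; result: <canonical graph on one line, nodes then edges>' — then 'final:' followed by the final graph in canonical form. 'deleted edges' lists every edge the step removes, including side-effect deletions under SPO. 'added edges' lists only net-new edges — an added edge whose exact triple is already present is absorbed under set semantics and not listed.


step 1: rule r1; match: 0->7, 1->4, 2->1, 3->2, 4->5; deleted nodes 1, 4; deleted edges (4,1,l); (4,2,r); (7,4,l); (7,5,r); (16,4,l); added nodes 19; added edges (7,5,l); (7,19,r); (19,2,l); (19,5,r); result: nodes: 2:c2, 5:c4, 7:app, 8:c1, 9:app, 10:app, 12:app, 16:app, 18:app, 19:app edges: (7,5,l); (7,19,r); (9,7,r); (9,8,l); (10,9,l); (10,9,r); (12,9,l); (12,10,r); (16,12,r); (18,10,l); (18,10,r); (19,2,l); (19,5,r)
step 2: rule r4; match: 0->12, 1->9, 2->8, 3->7, 4->10; deleted nodes 8, 9; deleted edges (9,7,r); (9,8,l); (10,9,l); (10,9,r); (12,9,l); (12,10,r); added nodes (none); added edges (12,7,r); (12,10,l); result: nodes: 2:c2, 5:c4, 7:app, 10:app, 12:app, 16:app, 18:app, 19:app edges: (7,5,l); (7,19,r); (12,7,r); (12,10,l); (16,12,r); (18,10,l); (18,10,r); (19,2,l); (19,5,r)
final:
nodes: 2:c2, 5:c4, 7:app, 10:app, 12:app, 16:app, 18:app, 19:app
edges: (7,5,l); (7,19,r); (12,7,r); (12,10,l); (16,12,r); (18,10,l); (18,10,r); (19,2,l); (19,5,r)


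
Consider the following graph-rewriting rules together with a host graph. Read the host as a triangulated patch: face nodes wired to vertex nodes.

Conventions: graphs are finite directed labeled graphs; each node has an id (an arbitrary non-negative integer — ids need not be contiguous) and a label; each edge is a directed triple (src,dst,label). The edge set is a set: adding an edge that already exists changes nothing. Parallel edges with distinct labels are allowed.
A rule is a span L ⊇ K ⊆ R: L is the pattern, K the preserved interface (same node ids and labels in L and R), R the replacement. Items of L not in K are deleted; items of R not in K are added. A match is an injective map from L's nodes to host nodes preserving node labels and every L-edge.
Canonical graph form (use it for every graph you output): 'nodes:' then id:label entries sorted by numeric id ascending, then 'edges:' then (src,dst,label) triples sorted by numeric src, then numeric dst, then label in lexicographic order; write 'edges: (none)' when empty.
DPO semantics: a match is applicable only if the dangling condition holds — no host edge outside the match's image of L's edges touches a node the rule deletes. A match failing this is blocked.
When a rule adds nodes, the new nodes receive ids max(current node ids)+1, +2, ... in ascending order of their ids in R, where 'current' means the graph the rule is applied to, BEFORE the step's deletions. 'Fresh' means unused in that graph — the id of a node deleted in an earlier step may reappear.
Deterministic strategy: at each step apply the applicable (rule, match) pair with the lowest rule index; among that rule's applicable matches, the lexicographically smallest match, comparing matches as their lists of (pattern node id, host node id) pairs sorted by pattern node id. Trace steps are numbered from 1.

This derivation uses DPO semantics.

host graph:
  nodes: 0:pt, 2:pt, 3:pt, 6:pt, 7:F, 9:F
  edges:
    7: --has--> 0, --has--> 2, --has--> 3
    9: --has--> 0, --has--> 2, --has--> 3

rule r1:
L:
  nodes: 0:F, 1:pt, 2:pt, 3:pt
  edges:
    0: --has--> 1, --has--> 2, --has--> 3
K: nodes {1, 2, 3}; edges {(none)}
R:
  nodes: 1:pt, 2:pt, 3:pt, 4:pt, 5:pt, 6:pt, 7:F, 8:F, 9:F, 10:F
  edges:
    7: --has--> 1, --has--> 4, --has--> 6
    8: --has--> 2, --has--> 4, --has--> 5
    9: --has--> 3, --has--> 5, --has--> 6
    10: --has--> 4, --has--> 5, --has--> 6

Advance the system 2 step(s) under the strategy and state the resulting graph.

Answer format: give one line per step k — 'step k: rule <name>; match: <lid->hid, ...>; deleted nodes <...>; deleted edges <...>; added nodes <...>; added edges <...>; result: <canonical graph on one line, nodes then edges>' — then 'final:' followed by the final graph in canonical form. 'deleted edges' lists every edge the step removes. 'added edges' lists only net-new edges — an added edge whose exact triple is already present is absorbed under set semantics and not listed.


step 1: rule r1; match: 0->7, 1->0, 2->2, 3->3; deleted nodes 7; deleted edges (7,0,has); (7,2,has); (7,3,has); added nodes 10, 11, 12, 13, 14, 15, 16; added edges (13,0,has); (13,10,has); (13,12,has); (14,2,has); (14,10,has); (14,11,has); (15,3,has); (15,11,has); (15,12,has); (16,10,has); (16,11,has); (16,12,has); result: nodes: 0:pt, 2:pt, 3:pt, 6:pt, 9:F, 10:pt, 11:pt, 12:pt, 13:F, 14:F, 15:F, 16:F edges: (9,0,has); (9,2,has); (9,3,has); (13,0,has); (13,10,has); (13,12,has); (14,2,has); (14,10,has); (14,11,has); (15,3,has); (15,11,has); (15,12,has); (16,10,has); (16,11,has); (16,12,has)
step 2: rule r1; match: 0->9, 1->0, 2->2, 3->3; deleted nodes 9; deleted edges (9,0,has); (9,2,has); (9,3,has); added nodes 17, 18, 19, 20, 21, 22, 23; added edges (20,0,has); (20,17,has); (20,19,has); (21,2,has); (21,17,has); (21,18,has); (22,3,has); (22,18,has); (22,19,has); (23,17,has); (23,18,has); (23,19,has); result: nodes: 0:pt, 2:pt, 3:pt, 6:pt, 10:pt, 11:pt, 12:pt, 13:F, 14:F, 15:F, 16:F, 17:pt, 18:pt, 19:pt, 20:F, 21:F, 22:F, 23:F edges: (13,0,has); (13,10,has); (13,12,has); (14,2,has); (14,10,has); (14,11,has); (15,3,has); (15,11,has); (15,12,has); (16,10,has); (16,11,has); (16,12,has); (20,0,has); (20,17,has); (20,19,has); (21,2,has); (21,17,has); (21,18,has); (22,3,has); (22,18,has); (22,19,has); (23,17,has); (23,18,has); (23,19,has)
final:
nodes: 0:pt, 2:pt, 3:pt, 6:pt, 10:pt, 11:pt, 12:pt, 13:F, 14:F, 15:F, 16:F, 17:pt, 18:pt, 19:pt, 20:F, 21:F, 22:F, 23:F
edges: (13,0,has); (13,10,has); (13,12,has); (14,2,has); (14,10,has); (14,11,has); (15,3,has); (15,11,has); (15,12,has); (16,10,has); (16,11,has); (16,12,has); (20,0,has); (20,17,has); (20,19,has); (21,2,has); (21,17,has); (21,18,has); (22,3,has); (22,18,has); (22,19,has); (23,17,has); (23,18,has); (23,19,has)
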